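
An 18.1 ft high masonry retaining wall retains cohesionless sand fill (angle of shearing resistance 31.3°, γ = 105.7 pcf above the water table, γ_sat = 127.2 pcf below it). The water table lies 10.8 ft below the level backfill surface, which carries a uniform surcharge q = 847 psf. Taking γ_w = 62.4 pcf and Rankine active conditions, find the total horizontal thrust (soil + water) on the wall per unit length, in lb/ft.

11600 lb/ft

K_a = tan²(45° − φ/2) = 0.3162.
γ' = 127.2 − 62.4 = 64.80 pcf. h₂ = H − d_w = 7.3 ft.
σ'_h: at surface K_a·q = 267.8; at WT K_a(q+γd_w) = 628.8; at base K_a(q+γd_w+γ'h₂) = 778.4 psf.
P₁ = ½(267.8+628.8)×10.8 = 4842; P₂ = ½(628.8+778.4)×7.3 = 5136; P_w = ½γ_w h₂² = 1663.
Total = 4842+5136+1663 = 11640 lb/ft.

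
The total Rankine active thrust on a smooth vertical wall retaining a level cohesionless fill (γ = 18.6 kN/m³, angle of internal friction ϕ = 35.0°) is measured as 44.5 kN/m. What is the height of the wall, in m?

K_a = 0.2710. P_a = ½ K_a γ H² ⇒ H = √(2P_a/(K_a γ)).
H = √(2×44.5/(0.2710×18.6)) = 4.202 m.

4.20 m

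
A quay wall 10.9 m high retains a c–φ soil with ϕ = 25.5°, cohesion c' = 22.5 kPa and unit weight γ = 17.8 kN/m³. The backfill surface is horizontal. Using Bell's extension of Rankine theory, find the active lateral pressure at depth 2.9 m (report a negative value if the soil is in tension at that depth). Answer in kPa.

K_a = (1 − sin φ)/(1 + sin φ) = 0.3981.
σ_a = K_a γ z − 2c√K_a = 0.3981×17.8×2.9 − 2×22.5×0.6310 = -7.843 kPa.

-7.84 kPa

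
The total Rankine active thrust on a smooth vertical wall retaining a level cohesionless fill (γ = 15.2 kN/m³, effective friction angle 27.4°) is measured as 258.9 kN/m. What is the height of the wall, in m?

K_a = 0.3697. P_a = ½ K_a γ H² ⇒ H = √(2P_a/(K_a γ)).
H = √(2×258.9/(0.3697×15.2)) = 9.600 m.

9.60 m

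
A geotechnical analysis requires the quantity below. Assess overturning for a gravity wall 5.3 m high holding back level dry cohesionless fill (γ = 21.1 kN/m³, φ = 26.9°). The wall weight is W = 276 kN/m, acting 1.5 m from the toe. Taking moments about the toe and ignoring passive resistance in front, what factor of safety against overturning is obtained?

2.10

K_a = tan²(45° − 26.9°/2) = 0.3770.
P_a = ½K_aγH² = 0.5×0.3770×21.1×5.3² = 111.7 kN/m, acting at H/3 = 1.767 m above the base.
Overturning moment M_o = P_a × H/3 = 111.7 × 1.767 = 197.4.
Resisting moment M_r = W × 1.5 = 276 × 1.5 = 414.0.
FS_overturning = M_r/M_o = 414.0/197.4 = 2.098.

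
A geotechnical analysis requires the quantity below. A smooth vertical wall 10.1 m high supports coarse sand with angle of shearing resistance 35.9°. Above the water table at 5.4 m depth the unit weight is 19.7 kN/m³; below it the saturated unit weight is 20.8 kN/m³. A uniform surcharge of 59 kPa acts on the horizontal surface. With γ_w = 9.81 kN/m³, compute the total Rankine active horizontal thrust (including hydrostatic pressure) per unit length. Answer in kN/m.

501 kN/m

K_a = tan²(45° − φ/2) = 0.2607.
γ' = 20.8 − 9.81 = 10.99 kN/m³. h₂ = H − d_w = 4.7 m.
σ'_h: at surface K_a·q = 15.38; at WT K_a(q+γd_w) = 43.12; at base K_a(q+γd_w+γ'h₂) = 56.59 kPa.
P₁ = ½(15.38+43.12)×5.4 = 158.0; P₂ = ½(43.12+56.59)×4.7 = 234.3; P_w = ½γ_w h₂² = 108.4.
Total = 158.0+234.3+108.4 = 500.6 kN/m.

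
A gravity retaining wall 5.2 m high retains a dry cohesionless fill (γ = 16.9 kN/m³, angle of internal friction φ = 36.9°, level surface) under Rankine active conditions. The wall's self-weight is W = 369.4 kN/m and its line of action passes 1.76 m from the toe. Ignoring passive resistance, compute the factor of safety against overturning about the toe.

6.57

K_a = tan²(45° − 36.9°/2) = 0.2497.
P_a = ½K_aγH² = 0.5×0.2497×16.9×5.2² = 57.05 kN/m, acting at H/3 = 1.733 m above the base.
Overturning moment M_o = P_a × H/3 = 57.05 × 1.733 = 98.88.
Resisting moment M_r = W × 1.76 = 369.4 × 1.76 = 650.1.
FS_overturning = M_r/M_o = 650.1/98.88 = 6.575.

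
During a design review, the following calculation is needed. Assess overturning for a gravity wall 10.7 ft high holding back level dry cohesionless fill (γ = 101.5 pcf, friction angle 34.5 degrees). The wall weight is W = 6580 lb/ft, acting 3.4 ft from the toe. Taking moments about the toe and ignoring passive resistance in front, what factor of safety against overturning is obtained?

3.90

K_a = tan²(45° − 34.5°/2) = 0.2768.
P_a = ½K_aγH² = 0.5×0.2768×101.5×10.7² = 1608 lb/ft, acting at H/3 = 3.567 ft above the base.
Overturning moment M_o = P_a × H/3 = 1608 × 3.567 = 5736.
Resisting moment M_r = W × 3.4 = 6580 × 3.4 = 22370.
FS_overturning = M_r/M_o = 22370/5736 = 3.900.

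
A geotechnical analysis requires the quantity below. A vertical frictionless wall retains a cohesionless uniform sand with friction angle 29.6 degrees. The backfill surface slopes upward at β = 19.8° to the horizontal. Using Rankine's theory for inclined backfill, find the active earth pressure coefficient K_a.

K_a = cos β · (cos β − √(cos²β − cos²φ)) / (cos β + √(cos²β − cos²φ)).
cos β = 0.9409, cos φ = 0.8695, √(cos²β − cos²φ) = 0.3595.
K_a = 0.9409 × (0.9409 − 0.3595)/(0.9409 + 0.3595) = 0.4207.

0.421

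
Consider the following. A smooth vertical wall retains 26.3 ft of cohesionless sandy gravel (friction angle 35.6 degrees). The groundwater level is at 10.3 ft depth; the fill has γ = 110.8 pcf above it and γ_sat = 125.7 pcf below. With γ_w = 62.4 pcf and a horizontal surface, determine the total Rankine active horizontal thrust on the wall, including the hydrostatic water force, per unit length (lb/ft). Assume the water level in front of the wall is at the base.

16500 lb/ft

K_a = tan²(45° − φ/2) = 0.2641.
γ' = 125.7 − 62.4 = 63.30 pcf. Depth below WT = 16.0 ft.
σ'_h at WT = K_a γ d_w = 301.4 psf; at base = 301.4 + K_a γ' × 16.0 = 568.9 psf.
P₁ (0–10.3 ft) = ½×301.4×10.3 = 1552. P₂ (10.3–26.3 ft) = ½(301.4+568.9)×16.0 = 6963.
P_w = ½ γ_w h₂² = 0.5×62.4×16.0² = 7987. Total = 1552+6963+7987 = 16500 lb/ft.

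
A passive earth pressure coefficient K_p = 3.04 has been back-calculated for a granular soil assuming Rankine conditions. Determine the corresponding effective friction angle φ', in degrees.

K_p = (1+sin φ)/(1−sin φ) ⇒ sin φ = (K_p − 1)/(K_p + 1) = 0.5050.
φ = arcsin(0.5050) = 30.33°.

30.3°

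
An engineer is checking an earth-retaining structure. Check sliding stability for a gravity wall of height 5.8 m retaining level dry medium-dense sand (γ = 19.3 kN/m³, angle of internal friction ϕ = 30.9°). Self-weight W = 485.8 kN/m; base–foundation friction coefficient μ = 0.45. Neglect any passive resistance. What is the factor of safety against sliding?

2.10

K_a = tan²(45° − 30.9°/2) = 0.3214.
P_a = ½K_aγH² = 0.5×0.3214×19.3×5.8² = 104.3 kN/m, acting at H/3 = 1.933 m above the base.
FS_sliding = μW / P_a = 0.45×485.8 / 104.3 = 2.095.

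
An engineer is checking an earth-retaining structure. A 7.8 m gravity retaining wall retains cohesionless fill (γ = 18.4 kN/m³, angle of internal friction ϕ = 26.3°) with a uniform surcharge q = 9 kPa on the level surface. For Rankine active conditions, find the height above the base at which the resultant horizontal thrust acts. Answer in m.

K_a = 0.3859.
Triangular part P₁ = ½K_aγH² = 216.0 at H/3 = 2.600 m; rectangular part P₂ = K_a q H = 27.09 at H/2 = 3.900 m.
ȳ = (P₁·2.600 + P₂·3.900)/(P₁+P₂) = 2.745 m.

2.74 m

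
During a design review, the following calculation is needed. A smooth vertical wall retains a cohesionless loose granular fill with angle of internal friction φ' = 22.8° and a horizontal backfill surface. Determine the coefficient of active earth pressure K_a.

0.441

K_a = (1 − sin φ)/(1 + sin φ) = (1 − sin 22.8°)/(1 + sin 22.8°) = 0.4414.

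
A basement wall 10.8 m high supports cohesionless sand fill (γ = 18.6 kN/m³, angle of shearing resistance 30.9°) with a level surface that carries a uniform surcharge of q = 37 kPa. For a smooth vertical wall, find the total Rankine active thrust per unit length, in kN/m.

477 kN/m

K_a = tan²(45° − φ/2) = 0.3214.
Soil triangle: ½ K_a γ H² = 0.5×0.3214×18.6×10.8² = 348.6 kN/m.
Surcharge rectangle: K_a q H = 0.3214×37×10.8 = 128.4 kN/m.
Total = 348.6 + 128.4 = 477.1 kN/m.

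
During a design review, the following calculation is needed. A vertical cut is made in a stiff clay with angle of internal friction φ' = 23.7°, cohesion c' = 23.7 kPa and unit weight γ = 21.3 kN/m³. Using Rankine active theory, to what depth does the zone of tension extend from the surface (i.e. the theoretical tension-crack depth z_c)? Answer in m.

K_a = tan²(45° − 23.7°/2) = 0.4266; √K_a = 0.6531.
The active pressure is zero where K_a γ z = 2c√K_a, so z_c = 2c/(γ√K_a) = 2×23.7/(21.3×0.6531) = 3.407 m.

3.41 m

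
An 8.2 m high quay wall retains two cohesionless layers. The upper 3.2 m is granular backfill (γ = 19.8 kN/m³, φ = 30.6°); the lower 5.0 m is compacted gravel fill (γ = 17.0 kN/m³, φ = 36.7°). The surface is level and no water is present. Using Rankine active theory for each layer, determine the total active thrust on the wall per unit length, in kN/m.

K_a1 = tan²(45°−30.6°/2) = 0.3253; K_a2 = tan²(45°−36.7°/2) = 0.2519.
Layer 1: σ at base = K_a1 γ₁ h₁ = 20.61 kPa; P₁ = ½×20.61×3.2 = 32.98.
Layer 2: σ_v at top = γ₁h₁ = 63.36; σ_h top = K_a2×63.36 = 15.96; σ_h base = K_a2×(63.36+17.0×5.0) = 37.37.
P₂ = ½(15.96+37.37)×5.0 = 133.3. Total P_a = 32.98+133.3 = 166.3 kN/m.

166 kN/m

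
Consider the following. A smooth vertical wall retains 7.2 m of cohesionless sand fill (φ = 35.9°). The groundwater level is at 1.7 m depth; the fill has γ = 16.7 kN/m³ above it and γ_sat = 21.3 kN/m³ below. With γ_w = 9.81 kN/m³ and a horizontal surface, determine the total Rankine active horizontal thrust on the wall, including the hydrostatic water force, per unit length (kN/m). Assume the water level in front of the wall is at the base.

241 kN/m

K_a = tan²(45° − φ/2) = 0.2607.
γ' = 21.3 − 9.81 = 11.49 kN/m³. Depth below WT = 5.5 m.
σ'_h at WT = K_a γ d_w = 7.402 kPa; at base = 7.402 + K_a γ' × 5.5 = 23.88 kPa.
P₁ (0–1.7 m) = ½×7.402×1.7 = 6.292. P₂ (1.7–7.2 m) = ½(7.402+23.88)×5.5 = 86.03.
P_w = ½ γ_w h₂² = 0.5×9.81×5.5² = 148.4. Total = 6.292+86.03+148.4 = 240.7 kN/m.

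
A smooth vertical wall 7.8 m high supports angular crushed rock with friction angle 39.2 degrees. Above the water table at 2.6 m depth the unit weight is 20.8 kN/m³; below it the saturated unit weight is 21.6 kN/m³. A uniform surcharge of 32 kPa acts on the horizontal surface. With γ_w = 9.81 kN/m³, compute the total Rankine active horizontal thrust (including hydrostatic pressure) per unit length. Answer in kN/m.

304 kN/m

K_a = tan²(45° − φ/2) = 0.2255.
γ' = 21.6 − 9.81 = 11.79 kN/m³. h₂ = H − d_w = 5.2 m.
σ'_h: at surface K_a·q = 7.215; at WT K_a(q+γd_w) = 19.41; at base K_a(q+γd_w+γ'h₂) = 33.23 kPa.
P₁ = ½(7.215+19.41)×2.6 = 34.61; P₂ = ½(19.41+33.23)×5.2 = 136.9; P_w = ½γ_w h₂² = 132.6.
Total = 34.61+136.9+132.6 = 304.1 kN/m.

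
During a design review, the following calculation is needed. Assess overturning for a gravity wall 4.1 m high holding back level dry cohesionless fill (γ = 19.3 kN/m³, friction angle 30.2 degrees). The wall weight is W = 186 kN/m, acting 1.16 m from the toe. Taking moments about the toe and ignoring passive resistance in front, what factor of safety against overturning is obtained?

K_a = tan²(45° − 30.2°/2) = 0.3307.
P_a = ½K_aγH² = 0.5×0.3307×19.3×4.1² = 53.64 kN/m, acting at H/3 = 1.367 m above the base.
Overturning moment M_o = P_a × H/3 = 53.64 × 1.367 = 73.30.
Resisting moment M_r = W × 1.16 = 186 × 1.16 = 215.8.
FS_overturning = M_r/M_o = 215.8/73.30 = 2.943.

2.94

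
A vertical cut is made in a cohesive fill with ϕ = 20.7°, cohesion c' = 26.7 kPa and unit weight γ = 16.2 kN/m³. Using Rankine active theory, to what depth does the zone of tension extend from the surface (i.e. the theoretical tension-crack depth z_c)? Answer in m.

4.77 m

K_a = tan²(45° − 20.7°/2) = 0.4777; √K_a = 0.6911.
The active pressure is zero where K_a γ z = 2c√K_a, so z_c = 2c/(γ√K_a) = 2×26.7/(16.2×0.6911) = 4.769 m.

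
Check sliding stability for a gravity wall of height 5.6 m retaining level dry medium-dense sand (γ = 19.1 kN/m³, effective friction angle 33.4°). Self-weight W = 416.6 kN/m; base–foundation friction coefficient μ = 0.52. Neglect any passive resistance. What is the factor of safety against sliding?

K_a = tan²(45° − 33.4°/2) = 0.2899.
P_a = ½K_aγH² = 0.5×0.2899×19.1×5.6² = 86.83 kN/m, acting at H/3 = 1.867 m above the base.
FS_sliding = μW / P_a = 0.52×416.6 / 86.83 = 2.495.

2.49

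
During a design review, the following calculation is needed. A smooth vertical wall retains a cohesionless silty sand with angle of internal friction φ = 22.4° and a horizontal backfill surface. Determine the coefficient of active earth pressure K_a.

0.448

K_a = tan²(45° − φ/2) = tan²(33.80°) = 0.4482.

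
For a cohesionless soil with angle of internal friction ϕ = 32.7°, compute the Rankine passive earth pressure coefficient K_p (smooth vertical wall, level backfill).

K_p = (1 + sin φ)/(1 − sin φ) = tan²(45° + 32.7°/2) = 3.350.

3.35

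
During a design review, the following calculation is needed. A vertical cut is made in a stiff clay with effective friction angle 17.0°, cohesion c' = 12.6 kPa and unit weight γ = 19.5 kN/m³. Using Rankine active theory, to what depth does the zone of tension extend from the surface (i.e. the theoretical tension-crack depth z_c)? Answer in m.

K_a = tan²(45° − 17.0°/2) = 0.5475; √K_a = 0.7400.
The active pressure is zero where K_a γ z = 2c√K_a, so z_c = 2c/(γ√K_a) = 2×12.6/(19.5×0.7400) = 1.746 m.

1.75 m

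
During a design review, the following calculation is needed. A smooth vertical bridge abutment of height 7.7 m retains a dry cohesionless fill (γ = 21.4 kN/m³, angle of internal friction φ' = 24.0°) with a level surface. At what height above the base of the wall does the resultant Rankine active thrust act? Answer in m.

K_a = 0.4217.
The pressure distribution is triangular, so the resultant acts at H/3 above the base = 7.7/3 = 2.567 m.

2.57 m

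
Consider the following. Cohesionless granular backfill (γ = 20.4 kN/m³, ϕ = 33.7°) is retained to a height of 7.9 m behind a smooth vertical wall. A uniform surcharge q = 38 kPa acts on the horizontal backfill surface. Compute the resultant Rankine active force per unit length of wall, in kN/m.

K_a = tan²(45° − φ/2) = 0.2863.
Soil triangle: ½ K_a γ H² = 0.5×0.2863×20.4×7.9² = 182.3 kN/m.
Surcharge rectangle: K_a q H = 0.2863×38×7.9 = 85.95 kN/m.
Total = 182.3 + 85.95 = 268.2 kN/m.

268 kN/m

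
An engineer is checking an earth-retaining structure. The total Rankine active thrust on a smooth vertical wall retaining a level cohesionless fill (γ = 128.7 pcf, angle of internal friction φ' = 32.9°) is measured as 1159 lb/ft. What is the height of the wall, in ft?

K_a = 0.2960. P_a = ½ K_a γ H² ⇒ H = √(2P_a/(K_a γ)).
H = √(2×1159/(0.2960×128.7)) = 7.800 ft.

7.80 ft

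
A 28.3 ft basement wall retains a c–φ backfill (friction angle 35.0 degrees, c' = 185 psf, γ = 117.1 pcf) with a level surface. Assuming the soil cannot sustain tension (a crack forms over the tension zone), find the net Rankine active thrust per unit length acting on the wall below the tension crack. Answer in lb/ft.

7840 lb/ft

K_a = 0.2710; √K_a = 0.5206.
Tension-crack depth z_c = 2c/(γ√K_a) = 2×185/(117.1×0.5206) = 6.070 ft.
σ_a at base = K_a γ H − 2c√K_a = 0.2710×117.1×28.3 − 2×185×0.5206 = 705.4 psf.
P_a = ½ × 705.4 × (H − z_c) = 0.5×705.4×22.23 = 7841 lb/ft.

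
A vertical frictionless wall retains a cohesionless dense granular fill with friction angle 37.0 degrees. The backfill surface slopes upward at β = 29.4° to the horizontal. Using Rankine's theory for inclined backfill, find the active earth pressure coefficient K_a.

K_a = cos β · (cos β − √(cos²β − cos²φ)) / (cos β + √(cos²β − cos²φ)).
cos β = 0.8712, cos φ = 0.7986, √(cos²β − cos²φ) = 0.3481.
K_a = 0.8712 × (0.8712 − 0.3481)/(0.8712 + 0.3481) = 0.3737.

0.374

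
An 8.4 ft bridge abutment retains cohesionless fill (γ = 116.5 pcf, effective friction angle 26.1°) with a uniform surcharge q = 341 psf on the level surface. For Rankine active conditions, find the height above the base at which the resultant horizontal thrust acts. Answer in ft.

K_a = 0.3889.
Triangular part P₁ = ½K_aγH² = 1599 at H/3 = 2.800 ft; rectangular part P₂ = K_a q H = 1114 at H/2 = 4.200 ft.
ȳ = (P₁·2.800 + P₂·4.200)/(P₁+P₂) = 3.375 ft.

3.37 ft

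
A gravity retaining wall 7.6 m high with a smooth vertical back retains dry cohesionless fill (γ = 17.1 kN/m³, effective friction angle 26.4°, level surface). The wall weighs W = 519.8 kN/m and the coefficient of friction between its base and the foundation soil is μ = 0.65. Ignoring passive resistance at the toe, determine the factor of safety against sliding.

K_a = tan²(45° − 26.4°/2) = 0.3844.
P_a = ½K_aγH² = 0.5×0.3844×17.1×7.6² = 189.9 kN/m, acting at H/3 = 2.533 m above the base.
FS_sliding = μW / P_a = 0.65×519.8 / 189.9 = 1.780.

1.78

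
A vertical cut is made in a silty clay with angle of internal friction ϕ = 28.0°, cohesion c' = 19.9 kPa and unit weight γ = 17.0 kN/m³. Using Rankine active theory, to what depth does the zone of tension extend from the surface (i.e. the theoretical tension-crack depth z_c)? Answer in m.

K_a = tan²(45° − 28.0°/2) = 0.3610; √K_a = 0.6009.
The active pressure is zero where K_a γ z = 2c√K_a, so z_c = 2c/(γ√K_a) = 2×19.9/(17.0×0.6009) = 3.896 m.

3.90 m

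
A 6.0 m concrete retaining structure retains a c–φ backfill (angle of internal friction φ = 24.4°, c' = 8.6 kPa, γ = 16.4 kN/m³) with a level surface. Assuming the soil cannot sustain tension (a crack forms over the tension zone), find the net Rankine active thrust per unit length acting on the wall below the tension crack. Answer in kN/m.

K_a = 0.4153; √K_a = 0.6445.
Tension-crack depth z_c = 2c/(γ√K_a) = 2×8.6/(16.4×0.6445) = 1.627 m.
σ_a at base = K_a γ H − 2c√K_a = 0.4153×16.4×6.0 − 2×8.6×0.6445 = 29.78 kPa.
P_a = ½ × 29.78 × (H − z_c) = 0.5×29.78×4.373 = 65.12 kN/m.

65.1 kN/m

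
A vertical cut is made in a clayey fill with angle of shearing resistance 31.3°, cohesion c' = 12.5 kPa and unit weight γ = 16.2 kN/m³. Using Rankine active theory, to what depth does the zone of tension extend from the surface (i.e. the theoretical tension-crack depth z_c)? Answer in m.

K_a = tan²(45° − 31.3°/2) = 0.3162; √K_a = 0.5623.
The active pressure is zero where K_a γ z = 2c√K_a, so z_c = 2c/(γ√K_a) = 2×12.5/(16.2×0.5623) = 2.744 m.

2.74 m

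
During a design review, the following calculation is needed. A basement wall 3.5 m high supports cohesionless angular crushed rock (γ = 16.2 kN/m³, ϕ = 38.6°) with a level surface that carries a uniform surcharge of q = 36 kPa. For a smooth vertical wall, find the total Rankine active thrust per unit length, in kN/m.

52.2 kN/m

K_a = tan²(45° − φ/2) = 0.2316.
Soil triangle: ½ K_a γ H² = 0.5×0.2316×16.2×3.5² = 22.98 kN/m.
Surcharge rectangle: K_a q H = 0.2316×36×3.5 = 29.18 kN/m.
Total = 22.98 + 29.18 = 52.17 kN/m.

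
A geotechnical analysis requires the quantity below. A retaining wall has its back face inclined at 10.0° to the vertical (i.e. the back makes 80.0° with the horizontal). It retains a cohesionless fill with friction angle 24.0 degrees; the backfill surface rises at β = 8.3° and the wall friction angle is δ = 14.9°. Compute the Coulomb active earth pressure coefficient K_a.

0.521

K_a = sin²(α+φ) / [sin²α · sin(α−δ) · (1 + √{sin(φ+δ)sin(φ−β) / (sin(α−δ)sin(α+β))})²].
With α = 80.0°, φ = 24.0°, δ = 14.9°, β = 8.3°: K_a = 0.5212.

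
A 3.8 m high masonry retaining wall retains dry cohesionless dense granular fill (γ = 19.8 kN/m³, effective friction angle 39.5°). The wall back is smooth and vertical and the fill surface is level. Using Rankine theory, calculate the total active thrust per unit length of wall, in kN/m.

31.8 kN/m

K_a = tan²(45° − φ/2) = 0.2224.
P_a = ½ K_a γ H² = 0.5 × 0.2224 × 19.8 × 3.8² = 31.80 kN/m.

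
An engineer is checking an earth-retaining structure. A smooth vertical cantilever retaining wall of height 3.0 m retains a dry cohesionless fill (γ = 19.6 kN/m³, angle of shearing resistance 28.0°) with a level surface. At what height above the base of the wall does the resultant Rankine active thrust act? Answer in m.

K_a = 0.3610.
The pressure distribution is triangular, so the resultant acts at H/3 above the base = 3.0/3 = 1.000 m.

1.00 m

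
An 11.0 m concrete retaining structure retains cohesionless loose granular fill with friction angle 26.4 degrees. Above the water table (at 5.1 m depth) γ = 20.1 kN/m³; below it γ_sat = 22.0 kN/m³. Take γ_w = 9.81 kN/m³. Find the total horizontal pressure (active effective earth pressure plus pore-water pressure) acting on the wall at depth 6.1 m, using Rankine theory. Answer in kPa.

53.9 kPa

K_a = (1 − sin φ)/(1 + sin φ) = 0.3844.
γ' = 22.0 − 9.81 = 12.19 kN/m³.
Effective vertical stress at 6.1 m: σ'_v = 20.1×5.1 + 12.19×1.00 = 114.7 kPa.
σ'_h = K_a σ'_v = 0.3844 × 114.7 = 44.09 kPa; u = γ_w × 1.00 = 9.810 kPa.
Total σ_h = 44.09 + 9.810 = 53.90 kPa.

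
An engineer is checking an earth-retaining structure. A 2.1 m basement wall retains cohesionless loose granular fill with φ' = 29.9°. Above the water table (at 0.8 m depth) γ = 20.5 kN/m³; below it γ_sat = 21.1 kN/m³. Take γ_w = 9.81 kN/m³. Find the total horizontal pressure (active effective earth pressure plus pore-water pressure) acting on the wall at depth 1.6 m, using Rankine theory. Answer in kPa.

K_a = (1 − sin φ)/(1 + sin φ) = 0.3347.
γ' = 21.1 − 9.81 = 11.29 kN/m³.
Effective vertical stress at 1.6 m: σ'_v = 20.5×0.8 + 11.29×0.800 = 25.43 kPa.
σ'_h = K_a σ'_v = 0.3347 × 25.43 = 8.512 kPa; u = γ_w × 0.800 = 7.848 kPa.
Total σ_h = 8.512 + 7.848 = 16.36 kPa.

16.4 kPa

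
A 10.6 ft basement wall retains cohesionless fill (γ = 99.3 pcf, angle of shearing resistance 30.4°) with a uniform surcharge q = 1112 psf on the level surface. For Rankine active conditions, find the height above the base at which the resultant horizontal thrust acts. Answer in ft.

K_a = 0.3280.
Triangular part P₁ = ½K_aγH² = 1830 at H/3 = 3.533 ft; rectangular part P₂ = K_a q H = 3866 at H/2 = 5.300 ft.
ȳ = (P₁·3.533 + P₂·5.300)/(P₁+P₂) = 4.732 ft.

4.73 ft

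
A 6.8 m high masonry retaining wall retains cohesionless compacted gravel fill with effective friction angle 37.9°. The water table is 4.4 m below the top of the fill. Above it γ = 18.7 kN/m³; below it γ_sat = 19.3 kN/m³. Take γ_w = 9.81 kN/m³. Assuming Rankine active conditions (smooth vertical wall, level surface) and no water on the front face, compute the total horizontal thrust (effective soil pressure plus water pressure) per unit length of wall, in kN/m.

K_a = tan²(45° − φ/2) = 0.2389.
γ' = 19.3 − 9.81 = 9.490 kN/m³. Depth below WT = 2.4 m.
σ'_h at WT = K_a γ d_w = 19.66 kPa; at base = 19.66 + K_a γ' × 2.4 = 25.10 kPa.
P₁ (0–4.4 m) = ½×19.66×4.4 = 43.25. P₂ (4.4–6.8 m) = ½(19.66+25.10)×2.4 = 53.71.
P_w = ½ γ_w h₂² = 0.5×9.81×2.4² = 28.25. Total = 43.25+53.71+28.25 = 125.2 kN/m.

125 kN/m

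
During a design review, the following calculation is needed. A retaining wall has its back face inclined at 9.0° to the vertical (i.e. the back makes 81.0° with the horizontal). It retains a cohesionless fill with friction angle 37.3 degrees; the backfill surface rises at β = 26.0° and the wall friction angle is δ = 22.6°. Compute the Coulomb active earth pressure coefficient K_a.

K_a = sin²(α+φ) / [sin²α · sin(α−δ) · (1 + √{sin(φ+δ)sin(φ−β) / (sin(α−δ)sin(α+β))})²].
With α = 81.0°, φ = 37.3°, δ = 22.6°, β = 26.0°: K_a = 0.4400.

0.440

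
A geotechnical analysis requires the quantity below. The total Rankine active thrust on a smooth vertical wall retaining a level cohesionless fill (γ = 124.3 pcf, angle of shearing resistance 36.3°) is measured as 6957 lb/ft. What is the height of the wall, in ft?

K_a = 0.2563. P_a = ½ K_a γ H² ⇒ H = √(2P_a/(K_a γ)).
H = √(2×6957/(0.2563×124.3)) = 20.90 ft.

20.9 ft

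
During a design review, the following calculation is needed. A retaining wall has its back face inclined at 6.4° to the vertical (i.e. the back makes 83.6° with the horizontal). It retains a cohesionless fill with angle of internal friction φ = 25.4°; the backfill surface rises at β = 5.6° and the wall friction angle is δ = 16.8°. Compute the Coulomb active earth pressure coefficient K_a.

K_a = sin²(α+φ) / [sin²α · sin(α−δ) · (1 + √{sin(φ+δ)sin(φ−β) / (sin(α−δ)sin(α+β))})²].
With α = 83.6°, φ = 25.4°, δ = 16.8°, β = 5.6°: K_a = 0.4392.

0.439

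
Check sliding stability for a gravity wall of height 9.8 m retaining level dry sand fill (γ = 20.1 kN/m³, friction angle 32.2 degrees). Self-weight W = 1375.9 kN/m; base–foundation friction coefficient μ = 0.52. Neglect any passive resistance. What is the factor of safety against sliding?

2.43

K_a = tan²(45° − 32.2°/2) = 0.3047.
P_a = ½K_aγH² = 0.5×0.3047×20.1×9.8² = 294.1 kN/m, acting at H/3 = 3.267 m above the base.
FS_sliding = μW / P_a = 0.52×1375.9 / 294.1 = 2.432.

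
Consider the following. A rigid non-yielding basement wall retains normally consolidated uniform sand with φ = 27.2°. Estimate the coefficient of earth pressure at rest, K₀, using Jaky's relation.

0.543

K₀ = 1 − sin φ' = 1 − sin 27.2° = 0.5429.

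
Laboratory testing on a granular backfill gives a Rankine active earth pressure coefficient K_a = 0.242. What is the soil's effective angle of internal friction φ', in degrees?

K_a = tan²(45° − φ/2) ⇒ 45° − φ/2 = arctan(√0.242) = 26.19°.
φ = 2(45° − 26.19°) = 37.61°.

37.6°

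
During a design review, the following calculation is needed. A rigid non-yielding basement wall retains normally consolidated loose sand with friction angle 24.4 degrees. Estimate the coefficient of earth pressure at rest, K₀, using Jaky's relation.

K₀ = 1 − sin φ' = 1 − sin 24.4° = 0.5869.

0.587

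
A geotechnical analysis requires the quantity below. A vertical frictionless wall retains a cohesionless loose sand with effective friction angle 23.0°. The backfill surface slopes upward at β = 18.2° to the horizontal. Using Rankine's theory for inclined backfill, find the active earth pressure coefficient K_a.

K_a = cos β · (cos β − √(cos²β − cos²φ)) / (cos β + √(cos²β − cos²φ)).
cos β = 0.9500, cos φ = 0.9205, √(cos²β − cos²φ) = 0.2348.
K_a = 0.9500 × (0.9500 − 0.2348)/(0.9500 + 0.2348) = 0.5735.

0.573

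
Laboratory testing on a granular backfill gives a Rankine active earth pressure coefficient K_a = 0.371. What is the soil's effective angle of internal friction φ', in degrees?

K_a = tan²(45° − φ/2) ⇒ 45° − φ/2 = arctan(√0.371) = 31.35°.
φ = 2(45° − 31.35°) = 27.31°.

27.3°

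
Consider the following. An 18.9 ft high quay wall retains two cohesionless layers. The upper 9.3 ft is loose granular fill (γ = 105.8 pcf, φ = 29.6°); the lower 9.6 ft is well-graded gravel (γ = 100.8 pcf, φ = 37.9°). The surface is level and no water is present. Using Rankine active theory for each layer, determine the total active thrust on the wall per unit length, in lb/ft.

4920 lb/ft

K_a1 = tan²(45°−29.6°/2) = 0.3387; K_a2 = tan²(45°−37.9°/2) = 0.2389.
Layer 1: σ at base = K_a1 γ₁ h₁ = 333.3 psf; P₁ = ½×333.3×9.3 = 1550.
Layer 2: σ_v at top = γ₁h₁ = 983.9; σ_h top = K_a2×983.9 = 235.1; σ_h base = K_a2×(983.9+100.8×9.6) = 466.3.
P₂ = ½(235.1+466.3)×9.6 = 3367. Total P_a = 1550+3367 = 4917 lb/ft.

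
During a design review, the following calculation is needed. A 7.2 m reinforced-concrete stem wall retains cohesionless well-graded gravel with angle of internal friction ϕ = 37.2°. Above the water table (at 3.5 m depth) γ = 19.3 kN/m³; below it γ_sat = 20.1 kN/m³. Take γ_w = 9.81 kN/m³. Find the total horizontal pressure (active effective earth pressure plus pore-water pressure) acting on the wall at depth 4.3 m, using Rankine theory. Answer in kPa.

K_a = (1 − sin φ)/(1 + sin φ) = 0.2464.
γ' = 20.1 − 9.81 = 10.29 kN/m³.
Effective vertical stress at 4.3 m: σ'_v = 19.3×3.5 + 10.29×0.800 = 75.78 kPa.
σ'_h = K_a σ'_v = 0.2464 × 75.78 = 18.67 kPa; u = γ_w × 0.800 = 7.848 kPa.
Total σ_h = 18.67 + 7.848 = 26.52 kPa.

26.5 kPa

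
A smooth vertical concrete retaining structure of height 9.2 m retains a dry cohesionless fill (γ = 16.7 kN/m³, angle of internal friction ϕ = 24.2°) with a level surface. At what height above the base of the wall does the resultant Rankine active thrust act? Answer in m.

K_a = 0.4185.
The pressure distribution is triangular, so the resultant acts at H/3 above the base = 9.2/3 = 3.067 m.

3.07 m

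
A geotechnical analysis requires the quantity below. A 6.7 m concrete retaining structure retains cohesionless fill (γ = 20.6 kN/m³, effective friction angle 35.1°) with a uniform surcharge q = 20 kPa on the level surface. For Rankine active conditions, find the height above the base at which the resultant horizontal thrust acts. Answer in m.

2.48 m

K_a = 0.2698.
Triangular part P₁ = ½K_aγH² = 124.8 at H/3 = 2.233 m; rectangular part P₂ = K_a q H = 36.16 at H/2 = 3.350 m.
ȳ = (P₁·2.233 + P₂·3.350)/(P₁+P₂) = 2.484 m.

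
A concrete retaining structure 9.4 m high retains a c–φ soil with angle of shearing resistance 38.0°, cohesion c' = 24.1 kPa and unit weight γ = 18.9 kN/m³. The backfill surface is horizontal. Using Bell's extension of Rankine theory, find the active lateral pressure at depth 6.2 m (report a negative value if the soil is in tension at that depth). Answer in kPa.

4.37 kPa

K_a = (1 − sin φ)/(1 + sin φ) = 0.2379.
σ_a = K_a γ z − 2c√K_a = 0.2379×18.9×6.2 − 2×24.1×0.4877 = 4.366 kPa.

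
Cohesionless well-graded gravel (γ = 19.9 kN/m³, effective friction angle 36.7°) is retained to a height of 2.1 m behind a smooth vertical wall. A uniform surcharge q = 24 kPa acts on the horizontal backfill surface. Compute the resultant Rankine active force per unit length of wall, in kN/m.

K_a = tan²(45° − φ/2) = 0.2519.
Soil triangle: ½ K_a γ H² = 0.5×0.2519×19.9×2.1² = 11.05 kN/m.
Surcharge rectangle: K_a q H = 0.2519×24×2.1 = 12.69 kN/m.
Total = 11.05 + 12.69 = 23.75 kN/m.

23.7 kN/m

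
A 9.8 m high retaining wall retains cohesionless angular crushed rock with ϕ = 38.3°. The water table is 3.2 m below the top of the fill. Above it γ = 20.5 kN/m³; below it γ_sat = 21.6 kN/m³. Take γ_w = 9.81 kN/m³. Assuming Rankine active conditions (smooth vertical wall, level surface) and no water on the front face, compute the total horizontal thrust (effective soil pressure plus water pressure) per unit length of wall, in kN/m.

400 kN/m

K_a = tan²(45° − φ/2) = 0.2347.
γ' = 21.6 − 9.81 = 11.79 kN/m³. Depth below WT = 6.6 m.
σ'_h at WT = K_a γ d_w = 15.40 kPa; at base = 15.40 + K_a γ' × 6.6 = 33.66 kPa.
P₁ (0–3.2 m) = ½×15.40×3.2 = 24.64. P₂ (3.2–9.8 m) = ½(15.40+33.66)×6.6 = 161.9.
P_w = ½ γ_w h₂² = 0.5×9.81×6.6² = 213.7. Total = 24.64+161.9+213.7 = 400.2 kN/m.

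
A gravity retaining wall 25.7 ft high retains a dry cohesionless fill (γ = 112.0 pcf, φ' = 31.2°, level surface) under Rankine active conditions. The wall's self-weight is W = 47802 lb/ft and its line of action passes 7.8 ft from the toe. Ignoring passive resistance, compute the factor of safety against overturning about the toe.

K_a = tan²(45° − 31.2°/2) = 0.3175.
P_a = ½K_aγH² = 0.5×0.3175×112.0×25.7² = 11740 lb/ft, acting at H/3 = 8.567 ft above the base.
Overturning moment M_o = P_a × H/3 = 11740 × 8.567 = 100600.
Resisting moment M_r = W × 7.8 = 47802 × 7.8 = 372900.
FS_overturning = M_r/M_o = 372900/100600 = 3.706.

3.71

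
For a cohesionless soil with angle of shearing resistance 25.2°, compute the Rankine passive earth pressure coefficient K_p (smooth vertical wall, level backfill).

K_p = (1 + sin φ)/(1 − sin φ) = tan²(45° + 25.2°/2) = 2.483.

2.48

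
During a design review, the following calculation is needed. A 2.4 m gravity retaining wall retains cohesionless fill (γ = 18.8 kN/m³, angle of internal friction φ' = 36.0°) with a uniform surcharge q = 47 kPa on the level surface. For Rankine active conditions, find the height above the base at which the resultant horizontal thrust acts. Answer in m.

1.07 m

K_a = 0.2596.
Triangular part P₁ = ½K_aγH² = 14.06 at H/3 = 0.8000 m; rectangular part P₂ = K_a q H = 29.28 at H/2 = 1.200 m.
ȳ = (P₁·0.8000 + P₂·1.200)/(P₁+P₂) = 1.070 m.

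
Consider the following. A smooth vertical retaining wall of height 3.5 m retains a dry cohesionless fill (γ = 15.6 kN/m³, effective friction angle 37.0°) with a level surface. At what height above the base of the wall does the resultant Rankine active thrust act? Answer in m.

K_a = 0.2486.
The pressure distribution is triangular, so the resultant acts at H/3 above the base = 3.5/3 = 1.167 m.

1.17 m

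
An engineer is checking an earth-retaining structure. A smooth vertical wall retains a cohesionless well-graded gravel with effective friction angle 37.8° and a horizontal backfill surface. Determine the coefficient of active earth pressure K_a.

K_a = tan²(45° − φ/2) = tan²(26.10°) = 0.2400.

0.240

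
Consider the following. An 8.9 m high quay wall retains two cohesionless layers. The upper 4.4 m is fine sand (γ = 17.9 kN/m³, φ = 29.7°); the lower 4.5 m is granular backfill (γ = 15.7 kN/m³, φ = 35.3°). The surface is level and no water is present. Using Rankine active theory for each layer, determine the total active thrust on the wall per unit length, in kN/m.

196 kN/m

K_a1 = tan²(45°−29.7°/2) = 0.3374; K_a2 = tan²(45°−35.3°/2) = 0.2675.
Layer 1: σ at base = K_a1 γ₁ h₁ = 26.57 kPa; P₁ = ½×26.57×4.4 = 58.46.
Layer 2: σ_v at top = γ₁h₁ = 78.76; σ_h top = K_a2×78.76 = 21.07; σ_h base = K_a2×(78.76+15.7×4.5) = 39.97.
P₂ = ½(21.07+39.97)×4.5 = 137.4. Total P_a = 58.46+137.4 = 195.8 kN/m.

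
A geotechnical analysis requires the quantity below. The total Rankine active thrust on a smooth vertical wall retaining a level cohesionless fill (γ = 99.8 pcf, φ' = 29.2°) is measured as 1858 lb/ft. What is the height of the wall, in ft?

10.4 ft

K_a = 0.3442. P_a = ½ K_a γ H² ⇒ H = √(2P_a/(K_a γ)).
H = √(2×1858/(0.3442×99.8)) = 10.40 ft.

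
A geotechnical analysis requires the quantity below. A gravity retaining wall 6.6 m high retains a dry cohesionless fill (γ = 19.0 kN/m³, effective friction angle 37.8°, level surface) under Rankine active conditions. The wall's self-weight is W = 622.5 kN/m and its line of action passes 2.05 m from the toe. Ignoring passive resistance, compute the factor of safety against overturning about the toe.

K_a = tan²(45° − 37.8°/2) = 0.2400.
P_a = ½K_aγH² = 0.5×0.2400×19.0×6.6² = 99.32 kN/m, acting at H/3 = 2.200 m above the base.
Overturning moment M_o = P_a × H/3 = 99.32 × 2.200 = 218.5.
Resisting moment M_r = W × 2.05 = 622.5 × 2.05 = 1276.
FS_overturning = M_r/M_o = 1276/218.5 = 5.841.

5.84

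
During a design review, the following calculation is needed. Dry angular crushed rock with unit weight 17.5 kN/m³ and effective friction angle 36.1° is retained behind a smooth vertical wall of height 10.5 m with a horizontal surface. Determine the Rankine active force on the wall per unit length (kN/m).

K_a = tan²(45° − φ/2) = 0.2585.
P_a = ½ K_a γ H² = 0.5 × 0.2585 × 17.5 × 10.5² = 249.4 kN/m.

249 kN/m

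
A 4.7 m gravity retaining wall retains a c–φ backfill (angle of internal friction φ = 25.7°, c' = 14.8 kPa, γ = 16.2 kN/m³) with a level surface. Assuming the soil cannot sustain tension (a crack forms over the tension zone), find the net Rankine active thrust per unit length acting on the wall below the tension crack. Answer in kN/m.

10.3 kN/m

K_a = 0.3950; √K_a = 0.6285.
Tension-crack depth z_c = 2c/(γ√K_a) = 2×14.8/(16.2×0.6285) = 2.907 m.
σ_a at base = K_a γ H − 2c√K_a = 0.3950×16.2×4.7 − 2×14.8×0.6285 = 11.47 kPa.
P_a = ½ × 11.47 × (H − z_c) = 0.5×11.47×1.793 = 10.29 kN/m.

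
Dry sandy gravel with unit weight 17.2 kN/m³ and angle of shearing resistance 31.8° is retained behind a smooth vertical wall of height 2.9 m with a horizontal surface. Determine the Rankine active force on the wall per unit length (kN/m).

K_a = tan²(45° − φ/2) = 0.3098.
P_a = ½ K_a γ H² = 0.5 × 0.3098 × 17.2 × 2.9² = 22.41 kN/m.

22.4 kN/m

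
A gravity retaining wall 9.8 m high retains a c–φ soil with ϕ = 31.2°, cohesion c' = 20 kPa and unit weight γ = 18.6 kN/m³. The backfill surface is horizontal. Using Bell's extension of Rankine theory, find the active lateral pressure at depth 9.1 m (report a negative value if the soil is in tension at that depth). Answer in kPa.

31.2 kPa

K_a = (1 − sin φ)/(1 + sin φ) = 0.3175.
σ_a = K_a γ z − 2c√K_a = 0.3175×18.6×9.1 − 2×20×0.5635 = 31.20 kPa.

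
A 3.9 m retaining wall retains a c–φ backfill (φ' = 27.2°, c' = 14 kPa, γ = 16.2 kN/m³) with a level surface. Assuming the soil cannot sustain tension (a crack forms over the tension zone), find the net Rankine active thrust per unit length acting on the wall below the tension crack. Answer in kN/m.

K_a = 0.3726; √K_a = 0.6104.
Tension-crack depth z_c = 2c/(γ√K_a) = 2×14/(16.2×0.6104) = 2.832 m.
σ_a at base = K_a γ H − 2c√K_a = 0.3726×16.2×3.9 − 2×14×0.6104 = 6.449 kPa.
P_a = ½ × 6.449 × (H − z_c) = 0.5×6.449×1.068 = 3.445 kN/m.

3.45 kN/m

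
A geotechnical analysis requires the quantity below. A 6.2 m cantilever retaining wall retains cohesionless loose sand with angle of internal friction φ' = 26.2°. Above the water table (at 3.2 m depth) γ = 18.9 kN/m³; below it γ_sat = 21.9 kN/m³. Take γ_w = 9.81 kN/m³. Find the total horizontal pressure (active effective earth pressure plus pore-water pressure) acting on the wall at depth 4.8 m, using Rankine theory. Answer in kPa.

46.6 kPa

K_a = (1 − sin φ)/(1 + sin φ) = 0.3874.
γ' = 21.9 − 9.81 = 12.09 kN/m³.
Effective vertical stress at 4.8 m: σ'_v = 18.9×3.2 + 12.09×1.60 = 79.82 kPa.
σ'_h = K_a σ'_v = 0.3874 × 79.82 = 30.93 kPa; u = γ_w × 1.60 = 15.70 kPa.
Total σ_h = 30.93 + 15.70 = 46.62 kPa.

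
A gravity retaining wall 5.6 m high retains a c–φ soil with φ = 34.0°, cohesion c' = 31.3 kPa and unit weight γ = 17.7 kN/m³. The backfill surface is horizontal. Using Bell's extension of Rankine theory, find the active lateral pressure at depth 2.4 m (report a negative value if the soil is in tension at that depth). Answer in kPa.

-21.3 kPa

K_a = (1 − sin φ)/(1 + sin φ) = 0.2827.
σ_a = K_a γ z − 2c√K_a = 0.2827×17.7×2.4 − 2×31.3×0.5317 = -21.28 kPa.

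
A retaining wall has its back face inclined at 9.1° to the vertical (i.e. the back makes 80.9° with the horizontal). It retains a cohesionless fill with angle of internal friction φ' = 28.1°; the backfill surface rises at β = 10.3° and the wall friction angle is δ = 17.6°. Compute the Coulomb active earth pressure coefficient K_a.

0.459

K_a = sin²(α+φ) / [sin²α · sin(α−δ) · (1 + √{sin(φ+δ)sin(φ−β) / (sin(α−δ)sin(α+β))})²].
With α = 80.9°, φ = 28.1°, δ = 17.6°, β = 10.3°: K_a = 0.4593.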